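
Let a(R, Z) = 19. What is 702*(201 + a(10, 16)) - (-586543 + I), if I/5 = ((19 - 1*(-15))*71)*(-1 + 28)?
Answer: 415093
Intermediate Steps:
I = 325890 (I = 5*(((19 - 1*(-15))*71)*(-1 + 28)) = 5*(((19 + 15)*71)*27) = 5*((34*71)*27) = 5*(2414*27) = 5*65178 = 325890)
702*(201 + a(10, 16)) - (-586543 + I) = 702*(201 + 19) - (-586543 + 325890) = 702*220 - 1*(-260653) = 154440 + 260653 = 415093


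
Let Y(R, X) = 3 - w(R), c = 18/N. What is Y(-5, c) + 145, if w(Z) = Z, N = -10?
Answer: 153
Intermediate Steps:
c = -9/5 (c = 18/(-10) = 18*(-⅒) = -9/5 ≈ -1.8000)
Y(R, X) = 3 - R
Y(-5, c) + 145 = (3 - 1*(-5)) + 145 = (3 + 5) + 145 = 8 + 145 = 153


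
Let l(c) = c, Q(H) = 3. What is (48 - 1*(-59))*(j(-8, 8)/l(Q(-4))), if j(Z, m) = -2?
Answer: -214/3 ≈ -71.333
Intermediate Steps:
(48 - 1*(-59))*(j(-8, 8)/l(Q(-4))) = (48 - 1*(-59))*(-2/3) = (48 + 59)*(-2*⅓) = 107*(-⅔) = -214/3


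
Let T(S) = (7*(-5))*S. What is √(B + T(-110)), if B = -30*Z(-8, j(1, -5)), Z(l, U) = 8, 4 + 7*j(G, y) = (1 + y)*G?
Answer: 19*√10 ≈ 60.083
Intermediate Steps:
j(G, y) = -4/7 + G*(1 + y)/7 (j(G, y) = -4/7 + ((1 + y)*G)/7 = -4/7 + (G*(1 + y))/7 = -4/7 + G*(1 + y)/7)
T(S) = -35*S
B = -240 (B = -30*8 = -240)
√(B + T(-110)) = √(-240 - 35*(-110)) = √(-240 + 3850) = √3610 = 19*√10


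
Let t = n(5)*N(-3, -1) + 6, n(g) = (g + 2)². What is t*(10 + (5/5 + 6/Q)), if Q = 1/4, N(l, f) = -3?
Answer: -4935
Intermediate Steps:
Q = ¼ ≈ 0.25000
n(g) = (2 + g)²
t = -141 (t = (2 + 5)²*(-3) + 6 = 7²*(-3) + 6 = 49*(-3) + 6 = -147 + 6 = -141)
t*(10 + (5/5 + 6/Q)) = -141*(10 + (5/5 + 6/(¼))) = -141*(10 + (5*(⅕) + 6*4)) = -141*(10 + (1 + 24)) = -141*(10 + 25) = -141*35 = -4935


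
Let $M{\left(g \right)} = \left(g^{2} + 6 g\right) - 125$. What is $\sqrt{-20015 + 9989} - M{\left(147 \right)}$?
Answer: $-22366 + 3 i \sqrt{1114} \approx -22366.0 + 100.13 i$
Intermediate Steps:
$M{\left(g \right)} = -125 + g^{2} + 6 g$
$\sqrt{-20015 + 9989} - M{\left(147 \right)} = \sqrt{-20015 + 9989} - \left(-125 + 147^{2} + 6 \cdot 147\right) = \sqrt{-10026} - \left(-125 + 21609 + 882\right) = 3 i \sqrt{1114} - 22366 = -22366 + 3 i \sqrt{1114}$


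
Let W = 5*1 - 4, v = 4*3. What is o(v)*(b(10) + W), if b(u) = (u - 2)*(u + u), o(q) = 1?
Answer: 161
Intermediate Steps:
v = 12
W = 1 (W = 5 - 4 = 1)
b(u) = 2*u*(-2 + u) (b(u) = (-2 + u)*(2*u) = 2*u*(-2 + u))
o(v)*(b(10) + W) = 1*(2*10*(-2 + 10) + 1) = 1*(2*10*8 + 1) = 1*(160 + 1) = 1*161 = 161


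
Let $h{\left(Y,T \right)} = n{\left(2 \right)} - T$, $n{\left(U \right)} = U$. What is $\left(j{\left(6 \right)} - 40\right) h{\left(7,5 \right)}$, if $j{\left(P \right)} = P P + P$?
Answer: $-6$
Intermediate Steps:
$h{\left(Y,T \right)} = 2 - T$
$j{\left(P \right)} = P + P^{2}$ ($j{\left(P \right)} = P^{2} + P = P + P^{2}$)
$\left(j{\left(6 \right)} - 40\right) h{\left(7,5 \right)} = \left(6 \left(1 + 6\right) - 40\right) \left(2 - 5\right) = \left(6 \cdot 7 - 40\right) \left(2 - 5\right) = \left(42 - 40\right) \left(-3\right) = 2 \left(-3\right) = -6$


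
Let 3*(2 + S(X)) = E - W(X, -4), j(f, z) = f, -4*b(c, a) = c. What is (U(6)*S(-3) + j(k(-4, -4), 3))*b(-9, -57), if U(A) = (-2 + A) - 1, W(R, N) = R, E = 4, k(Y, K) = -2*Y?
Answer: 81/4 ≈ 20.250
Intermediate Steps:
b(c, a) = -c/4
S(X) = -⅔ - X/3 (S(X) = -2 + (4 - X)/3 = -2 + (4/3 - X/3) = -⅔ - X/3)
U(A) = -3 + A
(U(6)*S(-3) + j(k(-4, -4), 3))*b(-9, -57) = ((-3 + 6)*(-⅔ - ⅓*(-3)) - 2*(-4))*(-¼*(-9)) = (3*(-⅔ + 1) + 8)*(9/4) = (3*(⅓) + 8)*(9/4) = (1 + 8)*(9/4) = 9*(9/4) = 81/4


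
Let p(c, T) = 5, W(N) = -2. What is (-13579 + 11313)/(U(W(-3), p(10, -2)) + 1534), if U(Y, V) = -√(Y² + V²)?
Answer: -3476044/2353127 - 2266*√29/2353127 ≈ -1.4824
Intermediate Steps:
U(Y, V) = -√(V² + Y²)
(-13579 + 11313)/(U(W(-3), p(10, -2)) + 1534) = (-13579 + 11313)/(-√(5² + (-2)²) + 1534) = -2266/(-√(25 + 4) + 1534) = -2266/(-√29 + 1534) = -2266/(1534 - √29)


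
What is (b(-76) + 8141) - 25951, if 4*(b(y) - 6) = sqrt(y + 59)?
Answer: -17804 + I*sqrt(17)/4 ≈ -17804.0 + 1.0308*I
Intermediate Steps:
b(y) = 6 + sqrt(59 + y)/4 (b(y) = 6 + sqrt(y + 59)/4 = 6 + sqrt(59 + y)/4)
(b(-76) + 8141) - 25951 = ((6 + sqrt(59 - 76)/4) + 8141) - 25951 = ((6 + sqrt(-17)/4) + 8141) - 25951 = ((6 + (I*sqrt(17))/4) + 8141) - 25951 = ((6 + I*sqrt(17)/4) + 8141) - 25951 = (8147 + I*sqrt(17)/4) - 25951 = -17804 + I*sqrt(17)/4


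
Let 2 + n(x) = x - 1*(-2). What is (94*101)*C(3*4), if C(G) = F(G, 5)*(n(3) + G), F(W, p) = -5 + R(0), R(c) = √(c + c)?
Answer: -712050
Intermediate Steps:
n(x) = x (n(x) = -2 + (x - 1*(-2)) = -2 + (x + 2) = -2 + (2 + x) = x)
R(c) = √2*√c (R(c) = √(2*c) = √2*√c)
F(W, p) = -5 (F(W, p) = -5 + √2*√0 = -5 + √2*0 = -5 + 0 = -5)
C(G) = -15 - 5*G (C(G) = -5*(3 + G) = -15 - 5*G)
(94*101)*C(3*4) = (94*101)*(-15 - 15*4) = 9494*(-15 - 5*12) = 9494*(-15 - 60) = 9494*(-75) = -712050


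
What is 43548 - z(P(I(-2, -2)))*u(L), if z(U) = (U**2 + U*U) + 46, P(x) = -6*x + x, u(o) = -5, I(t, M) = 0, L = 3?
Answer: 43778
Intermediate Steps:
P(x) = -5*x
z(U) = 46 + 2*U**2 (z(U) = (U**2 + U**2) + 46 = 2*U**2 + 46 = 46 + 2*U**2)
43548 - z(P(I(-2, -2)))*u(L) = 43548 - (46 + 2*(-5*0)**2)*(-5) = 43548 - (46 + 2*0**2)*(-5) = 43548 - (46 + 2*0)*(-5) = 43548 - (46 + 0)*(-5) = 43548 - 46*(-5) = 43548 - 1*(-230) = 43548 + 230 = 43778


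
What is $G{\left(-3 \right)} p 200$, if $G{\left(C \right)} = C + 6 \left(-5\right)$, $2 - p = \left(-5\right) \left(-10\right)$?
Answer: $316800$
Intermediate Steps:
$p = -48$ ($p = 2 - \left(-5\right) \left(-10\right) = 2 - 50 = -48$)
$G{\left(C \right)} = -30 + C$ ($G{\left(C \right)} = C - 30 = -30 + C$)
$G{\left(-3 \right)} p 200 = \left(-30 - 3\right) \left(-48\right) 200 = \left(-33\right) \left(-48\right) 200 = 1584 \cdot 200 = 316800$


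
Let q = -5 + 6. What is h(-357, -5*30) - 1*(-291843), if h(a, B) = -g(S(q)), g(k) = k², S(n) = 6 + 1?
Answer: 291794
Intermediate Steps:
q = 1
S(n) = 7
h(a, B) = -49 (h(a, B) = -1*7² = -1*49 = -49)
h(-357, -5*30) - 1*(-291843) = -49 - 1*(-291843) = -49 + 291843 = 291794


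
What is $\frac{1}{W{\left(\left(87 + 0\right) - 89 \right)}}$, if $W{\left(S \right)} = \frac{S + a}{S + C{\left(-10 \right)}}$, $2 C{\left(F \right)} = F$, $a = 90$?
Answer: $- \frac{7}{88} \approx -0.079545$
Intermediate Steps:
$C{\left(F \right)} = \frac{F}{2}$
$W{\left(S \right)} = \frac{90 + S}{-5 + S}$ ($W{\left(S \right)} = \frac{S + 90}{S + \frac{1}{2} \left(-10\right)} = \frac{90 + S}{S - 5} = \frac{90 + S}{-5 + S}$)
$\frac{1}{W{\left(\left(87 + 0\right) - 89 \right)}} = \frac{1}{\frac{1}{-5 + \left(\left(87 + 0\right) - 89\right)} \left(90 + \left(\left(87 + 0\right) - 89\right)\right)} = \frac{1}{\frac{1}{-5 + \left(87 - 89\right)} \left(90 + \left(87 - 89\right)\right)} = \frac{1}{\frac{1}{-5 - 2} \left(90 - 2\right)} = \frac{1}{\frac{1}{-7} \cdot 88} = \frac{1}{\left(- \frac{1}{7}\right) 88} = \frac{1}{- \frac{88}{7}} = - \frac{7}{88}$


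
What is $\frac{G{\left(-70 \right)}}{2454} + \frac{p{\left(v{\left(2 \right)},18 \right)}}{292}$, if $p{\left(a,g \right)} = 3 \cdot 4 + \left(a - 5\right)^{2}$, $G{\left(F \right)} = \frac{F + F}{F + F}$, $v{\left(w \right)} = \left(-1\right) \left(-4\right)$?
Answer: $\frac{16097}{358284} \approx 0.044928$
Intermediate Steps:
$v{\left(w \right)} = 4$
$G{\left(F \right)} = 1$ ($G{\left(F \right)} = \frac{2 F}{2 F} = 2 F \frac{1}{2 F} = 1$)
$p{\left(a,g \right)} = 12 + \left(-5 + a\right)^{2}$
$\frac{G{\left(-70 \right)}}{2454} + \frac{p{\left(v{\left(2 \right)},18 \right)}}{292} = 1 \cdot \frac{1}{2454} + \frac{12 + \left(-5 + 4\right)^{2}}{292} = 1 \cdot \frac{1}{2454} + \left(12 + \left(-1\right)^{2}\right) \frac{1}{292} = \frac{1}{2454} + \left(12 + 1\right) \frac{1}{292} = \frac{1}{2454} + 13 \cdot \frac{1}{292} = \frac{1}{2454} + \frac{13}{292} = \frac{16097}{358284}$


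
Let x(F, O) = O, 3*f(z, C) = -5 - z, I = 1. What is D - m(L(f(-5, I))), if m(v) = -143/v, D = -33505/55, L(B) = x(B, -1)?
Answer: -8274/11 ≈ -752.18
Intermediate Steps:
f(z, C) = -5/3 - z/3 (f(z, C) = (-5 - z)/3 = -5/3 - z/3)
L(B) = -1
D = -6701/11 (D = -33505*1/55 = -6701/11 ≈ -609.18)
D - m(L(f(-5, I))) = -6701/11 - (-143)/(-1) = -6701/11 - (-143)*(-1) = -6701/11 - 1*143 = -6701/11 - 143 = -8274/11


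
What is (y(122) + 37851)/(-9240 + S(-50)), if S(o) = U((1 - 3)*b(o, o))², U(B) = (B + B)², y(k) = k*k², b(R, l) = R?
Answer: 1853699/1599990760 ≈ 0.0011586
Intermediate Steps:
y(k) = k³
U(B) = 4*B² (U(B) = (2*B)² = 4*B²)
S(o) = 256*o⁴ (S(o) = (4*((1 - 3)*o)²)² = (4*(-2*o)²)² = (4*(4*o²))² = (16*o²)² = 256*o⁴)
(y(122) + 37851)/(-9240 + S(-50)) = (122³ + 37851)/(-9240 + 256*(-50)⁴) = (1815848 + 37851)/(-9240 + 256*6250000) = 1853699/(-9240 + 1600000000) = 1853699/1599990760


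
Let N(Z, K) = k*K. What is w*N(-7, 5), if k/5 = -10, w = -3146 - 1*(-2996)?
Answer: 37500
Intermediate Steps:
w = -150 (w = -3146 + 2996 = -150)
k = -50 (k = 5*(-10) = -50)
N(Z, K) = -50*K
w*N(-7, 5) = -(-7500)*5 = -150*(-250) = 37500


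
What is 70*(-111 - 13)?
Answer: -8680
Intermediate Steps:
70*(-111 - 13) = 70*(-124) = -8680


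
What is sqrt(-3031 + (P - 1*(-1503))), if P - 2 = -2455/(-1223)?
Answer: 19*I*sqrt(6314349)/1223 ≈ 39.038*I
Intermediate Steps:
P = 4901/1223 (P = 2 - 2455/(-1223) = 2 - 2455*(-1/1223) = 2 + 2455/1223 = 4901/1223 ≈ 4.0074)
sqrt(-3031 + (P - 1*(-1503))) = sqrt(-3031 + (4901/1223 - 1*(-1503))) = sqrt(-3031 + (4901/1223 + 1503)) = sqrt(-3031 + 1843070/1223) = sqrt(-1863843/1223) = 19*I*sqrt(6314349)/1223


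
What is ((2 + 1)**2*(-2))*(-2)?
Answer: 36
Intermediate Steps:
((2 + 1)**2*(-2))*(-2) = (3**2*(-2))*(-2) = (9*(-2))*(-2) = -18*(-2) = 36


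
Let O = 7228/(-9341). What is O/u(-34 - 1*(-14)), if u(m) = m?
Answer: 1807/46705 ≈ 0.038690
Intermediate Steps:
O = -7228/9341 (O = 7228*(-1/9341) = -7228/9341 ≈ -0.77379)
O/u(-34 - 1*(-14)) = -7228/(9341*(-34 - 1*(-14))) = -7228/(9341*(-34 + 14)) = -7228/9341/(-20) = -7228/9341*(-1/20) = 1807/46705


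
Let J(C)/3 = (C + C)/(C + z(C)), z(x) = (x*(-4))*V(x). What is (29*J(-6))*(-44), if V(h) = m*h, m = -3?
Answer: 7656/71 ≈ 107.83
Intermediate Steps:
V(h) = -3*h
z(x) = 12*x² (z(x) = (x*(-4))*(-3*x) = (-4*x)*(-3*x) = 12*x²)
J(C) = 6*C/(C + 12*C²) (J(C) = 3*((C + C)/(C + 12*C²)) = 3*((2*C)/(C + 12*C²)) = 3*(2*C/(C + 12*C²)) = 6*C/(C + 12*C²))
(29*J(-6))*(-44) = (29*(6/(1 + 12*(-6))))*(-44) = (29*(6/(1 - 72)))*(-44) = (29*(6/(-71)))*(-44) = (29*(6*(-1/71)))*(-44) = (29*(-6/71))*(-44) = -174/71*(-44) = 7656/71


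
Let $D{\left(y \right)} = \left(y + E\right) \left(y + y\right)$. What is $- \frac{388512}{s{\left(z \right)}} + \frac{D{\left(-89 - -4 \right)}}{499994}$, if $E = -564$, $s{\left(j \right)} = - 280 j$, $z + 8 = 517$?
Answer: $\frac{1193056253}{404881505} \approx 2.9467$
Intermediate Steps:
$z = 509$ ($z = -8 + 517 = 509$)
$D{\left(y \right)} = 2 y \left(-564 + y\right)$ ($D{\left(y \right)} = \left(y - 564\right) \left(y + y\right) = \left(-564 + y\right) 2 y = 2 y \left(-564 + y\right)$)
$- \frac{388512}{s{\left(z \right)}} + \frac{D{\left(-89 - -4 \right)}}{499994} = - \frac{388512}{\left(-280\right) 509} + \frac{2 \left(-89 - -4\right) \left(-564 - 85\right)}{499994} = - \frac{388512}{-142520} + 2 \left(-89 + 4\right) \left(-564 + \left(-89 + 4\right)\right) \frac{1}{499994} = \left(-388512\right) \left(- \frac{1}{142520}\right) + 2 \left(-85\right) \left(-564 - 85\right) \frac{1}{499994} = \frac{48564}{17815} + 2 \left(-85\right) \left(-649\right) \frac{1}{499994} = \frac{48564}{17815} + 110330 \cdot \frac{1}{499994} = \frac{48564}{17815} + \frac{5015}{22727} = \frac{1193056253}{404881505}$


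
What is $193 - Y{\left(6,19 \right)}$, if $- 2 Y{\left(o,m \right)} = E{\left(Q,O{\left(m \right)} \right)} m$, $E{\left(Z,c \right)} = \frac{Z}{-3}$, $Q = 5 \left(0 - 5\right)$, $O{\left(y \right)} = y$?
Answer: $\frac{1633}{6} \approx 272.17$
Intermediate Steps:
$Q = -25$ ($Q = 5 \left(-5\right) = -25$)
$E{\left(Z,c \right)} = - \frac{Z}{3}$ ($E{\left(Z,c \right)} = Z \left(- \frac{1}{3}\right) = - \frac{Z}{3}$)
$Y{\left(o,m \right)} = - \frac{25 m}{6}$ ($Y{\left(o,m \right)} = - \frac{\left(- \frac{1}{3}\right) \left(-25\right) m}{2} = - \frac{\frac{25}{3} m}{2} = - \frac{25 m}{6}$)
$193 - Y{\left(6,19 \right)} = 193 - \left(- \frac{25}{6}\right) 19 = 193 - - \frac{475}{6} = 193 + \frac{475}{6} = \frac{1633}{6}$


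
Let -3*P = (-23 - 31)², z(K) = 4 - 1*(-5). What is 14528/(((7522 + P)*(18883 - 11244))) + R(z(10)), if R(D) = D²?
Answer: 2026442989/25017725 ≈ 81.000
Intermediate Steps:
z(K) = 9 (z(K) = 4 + 5 = 9)
P = -972 (P = -(-23 - 31)²/3 = -⅓*(-54)² = -⅓*2916 = -972)
14528/(((7522 + P)*(18883 - 11244))) + R(z(10)) = 14528/(((7522 - 972)*(18883 - 11244))) + 9² = 14528/((6550*7639)) + 81 = 14528/50035450 + 81 = 14528*(1/50035450) + 81 = 7264/25017725 + 81 = 2026442989/25017725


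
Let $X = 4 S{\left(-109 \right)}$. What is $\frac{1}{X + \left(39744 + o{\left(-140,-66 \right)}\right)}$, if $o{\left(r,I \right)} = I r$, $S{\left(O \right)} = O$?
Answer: $\frac{1}{48548} \approx 2.0598 \cdot 10^{-5}$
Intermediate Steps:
$X = -436$ ($X = 4 \left(-109\right) = -436$)
$\frac{1}{X + \left(39744 + o{\left(-140,-66 \right)}\right)} = \frac{1}{-436 + \left(39744 - -9240\right)} = \frac{1}{-436 + \left(39744 + 9240\right)} = \frac{1}{-436 + 48984} = \frac{1}{48548}$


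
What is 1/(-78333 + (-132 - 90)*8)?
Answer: -1/80109 ≈ -1.2483e-5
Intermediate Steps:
1/(-78333 + (-132 - 90)*8) = 1/(-78333 - 222*8) = 1/(-78333 - 1776) = 1/(-80109) = -1/80109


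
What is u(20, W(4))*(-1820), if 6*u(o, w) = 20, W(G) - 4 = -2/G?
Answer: -18200/3 ≈ -6066.7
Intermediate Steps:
W(G) = 4 - 2/G
u(o, w) = 10/3 (u(o, w) = (⅙)*20 = 10/3)
u(20, W(4))*(-1820) = (10/3)*(-1820) = -18200/3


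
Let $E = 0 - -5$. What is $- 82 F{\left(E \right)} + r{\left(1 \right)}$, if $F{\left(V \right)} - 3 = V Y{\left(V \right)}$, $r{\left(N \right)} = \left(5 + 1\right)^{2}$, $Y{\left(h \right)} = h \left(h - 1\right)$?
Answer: $-8410$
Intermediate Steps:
$Y{\left(h \right)} = h \left(-1 + h\right)$
$r{\left(N \right)} = 36$ ($r{\left(N \right)} = 6^{2} = 36$)
$E = 5$ ($E = 0 + 5 = 5$)
$F{\left(V \right)} = 3 + V^{2} \left(-1 + V\right)$ ($F{\left(V \right)} = 3 + V V \left(-1 + V\right) = 3 + V^{2} \left(-1 + V\right)$)
$- 82 F{\left(E \right)} + r{\left(1 \right)} = - 82 \left(3 + 5^{2} \left(-1 + 5\right)\right) + 36 = - 82 \left(3 + 25 \cdot 4\right) + 36 = - 82 \left(3 + 100\right) + 36 = \left(-82\right) 103 + 36 = -8446 + 36 = -8410$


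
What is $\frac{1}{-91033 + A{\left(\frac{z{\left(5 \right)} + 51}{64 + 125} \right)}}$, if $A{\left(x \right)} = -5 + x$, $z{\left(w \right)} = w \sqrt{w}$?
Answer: $- \frac{3251958759}{296050943989036} - \frac{945 \sqrt{5}}{296050943989036} \approx -1.0984 \cdot 10^{-5}$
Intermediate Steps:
$z{\left(w \right)} = w^{\frac{3}{2}}$
$\frac{1}{-91033 + A{\left(\frac{z{\left(5 \right)} + 51}{64 + 125} \right)}} = \frac{1}{-91033 - \left(5 - \frac{5^{\frac{3}{2}} + 51}{64 + 125}\right)} = \frac{1}{-91033 - \left(5 - \frac{5 \sqrt{5} + 51}{189}\right)} = \frac{1}{-91033 - \left(5 - \left(51 + 5 \sqrt{5}\right) \frac{1}{189}\right)} = \frac{1}{-91033 - \left(\frac{298}{63} - \frac{5 \sqrt{5}}{189}\right)} = \frac{1}{- \frac{5735377}{63} + \frac{5 \sqrt{5}}{189}}$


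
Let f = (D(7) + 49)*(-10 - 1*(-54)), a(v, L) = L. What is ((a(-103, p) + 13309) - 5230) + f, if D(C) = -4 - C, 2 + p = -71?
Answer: 9678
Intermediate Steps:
p = -73 (p = -2 - 71 = -73)
f = 1672 (f = ((-4 - 1*7) + 49)*(-10 - 1*(-54)) = ((-4 - 7) + 49)*(-10 + 54) = (-11 + 49)*44 = 38*44 = 1672)
((a(-103, p) + 13309) - 5230) + f = ((-73 + 13309) - 5230) + 1672 = (13236 - 5230) + 1672 = 8006 + 1672 = 9678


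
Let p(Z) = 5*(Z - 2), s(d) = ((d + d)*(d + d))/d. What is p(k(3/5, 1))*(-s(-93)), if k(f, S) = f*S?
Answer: -2604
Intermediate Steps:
s(d) = 4*d (s(d) = ((2*d)*(2*d))/d = (4*d²)/d = 4*d)
k(f, S) = S*f
p(Z) = -10 + 5*Z (p(Z) = 5*(-2 + Z) = -10 + 5*Z)
p(k(3/5, 1))*(-s(-93)) = (-10 + 5*(1*(3/5)))*(-4*(-93)) = (-10 + 5*(1*(3*(⅕))))*(-1*(-372)) = (-10 + 5*(1*(⅗)))*372 = (-10 + 5*(⅗))*372 = (-10 + 3)*372 = -7*372 = -2604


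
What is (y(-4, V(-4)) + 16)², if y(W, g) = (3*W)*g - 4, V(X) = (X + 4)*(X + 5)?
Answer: 144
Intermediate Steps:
V(X) = (4 + X)*(5 + X)
y(W, g) = -4 + 3*W*g (y(W, g) = 3*W*g - 4 = -4 + 3*W*g)
(y(-4, V(-4)) + 16)² = ((-4 + 3*(-4)*(20 + (-4)² + 9*(-4))) + 16)² = ((-4 + 3*(-4)*(20 + 16 - 36)) + 16)² = ((-4 + 3*(-4)*0) + 16)² = ((-4 + 0) + 16)² = (-4 + 16)² = 12² = 144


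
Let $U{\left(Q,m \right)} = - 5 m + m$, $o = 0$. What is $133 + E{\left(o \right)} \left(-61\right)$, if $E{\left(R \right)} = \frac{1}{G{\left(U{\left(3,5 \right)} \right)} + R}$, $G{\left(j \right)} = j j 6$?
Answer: $\frac{319139}{2400} \approx 132.97$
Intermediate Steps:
$U{\left(Q,m \right)} = - 4 m$
$G{\left(j \right)} = 6 j^{2}$ ($G{\left(j \right)} = j^{2} \cdot 6 = 6 j^{2}$)
$E{\left(R \right)} = \frac{1}{2400 + R}$ ($E{\left(R \right)} = \frac{1}{6 \left(\left(-4\right) 5\right)^{2} + R} = \frac{1}{6 \left(-20\right)^{2} + R} = \frac{1}{6 \cdot 400 + R} = \frac{1}{2400 + R}$)
$133 + E{\left(o \right)} \left(-61\right) = 133 + \frac{1}{2400 + 0} \left(-61\right) = 133 + \frac{1}{2400} \left(-61\right) = 133 - \frac{61}{2400} = \frac{319139}{2400}$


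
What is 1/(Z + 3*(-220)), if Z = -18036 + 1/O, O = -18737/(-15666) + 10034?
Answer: -157211381/2939223963510 ≈ -5.3487e-5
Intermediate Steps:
O = 157211381/15666 (O = -18737*(-1/15666) + 10034 = 18737/15666 + 10034 = 157211381/15666 ≈ 10035.)
Z = -2835464452050/157211381 (Z = -18036 + 1/(157211381/15666) = -18036 + 15666/157211381 = -2835464452050/157211381 ≈ -18036.)
1/(Z + 3*(-220)) = 1/(-2835464452050/157211381 + 3*(-220)) = 1/(-2835464452050/157211381 - 660) = 1/(-2939223963510/157211381) = -157211381/2939223963510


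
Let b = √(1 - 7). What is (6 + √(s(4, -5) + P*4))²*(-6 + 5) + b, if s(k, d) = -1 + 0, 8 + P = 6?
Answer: -27 - 36*I + I*√6 ≈ -27.0 - 33.551*I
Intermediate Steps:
b = I*√6 (b = √(-6) = I*√6 ≈ 2.4495*I)
P = -2 (P = -8 + 6 = -2)
s(k, d) = -1
(6 + √(s(4, -5) + P*4))²*(-6 + 5) + b = (6 + √(-1 - 2*4))²*(-6 + 5) + I*√6 = (6 + √(-1 - 8))²*(-1) + I*√6 = (6 + √(-9))²*(-1) + I*√6 = (6 + 3*I)²*(-1) + I*√6 = -(6 + 3*I)² + I*√6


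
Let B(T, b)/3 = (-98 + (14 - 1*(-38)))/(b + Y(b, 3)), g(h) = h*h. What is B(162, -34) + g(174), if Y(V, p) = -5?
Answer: 393634/13 ≈ 30280.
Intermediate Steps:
g(h) = h²
B(T, b) = -138/(-5 + b) (B(T, b) = 3*((-98 + (14 - 1*(-38)))/(b - 5)) = 3*((-98 + (14 + 38))/(-5 + b)) = 3*((-98 + 52)/(-5 + b)) = 3*(-46/(-5 + b)) = -138/(-5 + b))
B(162, -34) + g(174) = -138/(-5 - 34) + 174² = -138/(-39) + 30276 = -138*(-1/39) + 30276 = 46/13 + 30276 = 393634/13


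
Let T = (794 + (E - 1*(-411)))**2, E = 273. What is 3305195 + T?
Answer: 5489679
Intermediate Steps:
T = 2184484 (T = (794 + (273 - 1*(-411)))**2 = (794 + (273 + 411))**2 = (794 + 684)**2 = 1478**2 = 2184484)
3305195 + T = 3305195 + 2184484 = 5489679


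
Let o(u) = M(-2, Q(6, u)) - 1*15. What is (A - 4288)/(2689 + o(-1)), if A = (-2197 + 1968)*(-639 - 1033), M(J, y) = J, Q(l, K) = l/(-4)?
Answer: 47325/334 ≈ 141.69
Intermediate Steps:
Q(l, K) = -l/4 (Q(l, K) = l*(-¼) = -l/4)
o(u) = -17 (o(u) = -2 - 1*15 = -2 - 15 = -17)
A = 382888 (A = -229*(-1672) = 382888)
(A - 4288)/(2689 + o(-1)) = (382888 - 4288)/(2689 - 17) = 378600/2672 = 378600*(1/2672) = 47325/334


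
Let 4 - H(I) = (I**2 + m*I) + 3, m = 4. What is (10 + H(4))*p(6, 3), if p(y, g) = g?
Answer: -63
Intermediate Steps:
H(I) = 1 - I**2 - 4*I (H(I) = 4 - ((I**2 + 4*I) + 3) = 4 - (3 + I**2 + 4*I) = 4 + (-3 - I**2 - 4*I) = 1 - I**2 - 4*I)
(10 + H(4))*p(6, 3) = (10 + (1 - 1*4**2 - 4*4))*3 = (10 + (1 - 1*16 - 16))*3 = (10 + (1 - 16 - 16))*3 = (10 - 31)*3 = -21*3 = -63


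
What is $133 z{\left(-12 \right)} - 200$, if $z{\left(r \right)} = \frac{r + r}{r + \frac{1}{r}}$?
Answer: $\frac{9304}{145} \approx 64.166$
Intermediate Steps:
$z{\left(r \right)} = \frac{2 r}{r + \frac{1}{r}}$
$133 z{\left(-12 \right)} - 200 = 133 \frac{2 \left(-12\right)^{2}}{1 + \left(-12\right)^{2}} - 200 = 133 \cdot 2 \cdot 144 \frac{1}{1 + 144} - 200 = 133 \cdot 2 \cdot 144 \cdot \frac{1}{145} - 200 = 133 \cdot \frac{288}{145} - 200 = \frac{38304}{145} - 200 = \frac{9304}{145}$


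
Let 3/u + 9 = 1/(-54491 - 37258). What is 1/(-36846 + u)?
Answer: -825742/30425564979 ≈ -2.7140e-5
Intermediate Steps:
u = -275247/825742 (u = 3/(-9 + 1/(-54491 - 37258)) = 3/(-9 + 1/(-91749)) = 3/(-9 - 1/91749) = 3/(-825742/91749) = 3*(-91749/825742) = -275247/825742 ≈ -0.33333)
1/(-36846 + u) = 1/(-36846 - 275247/825742) = 1/(-30425564979/825742) = -825742/30425564979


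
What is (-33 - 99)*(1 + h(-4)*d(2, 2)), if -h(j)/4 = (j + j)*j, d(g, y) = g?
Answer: 33660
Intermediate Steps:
h(j) = -8*j**2 (h(j) = -4*(j + j)*j = -4*2*j*j = -8*j**2)
(-33 - 99)*(1 + h(-4)*d(2, 2)) = (-33 - 99)*(1 - 8*(-4)**2*2) = -132*(1 - 8*16*2) = -132*(1 - 128*2) = -132*(1 - 256) = -132*(-255) = 33660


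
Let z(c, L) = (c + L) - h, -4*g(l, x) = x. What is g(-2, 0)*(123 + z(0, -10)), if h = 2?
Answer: 0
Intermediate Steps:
g(l, x) = -x/4
z(c, L) = -2 + L + c (z(c, L) = (c + L) - 1*2 = (L + c) - 2 = -2 + L + c)
g(-2, 0)*(123 + z(0, -10)) = (-¼*0)*(123 + (-2 - 10 + 0)) = 0*(123 - 12) = 0*111 = 0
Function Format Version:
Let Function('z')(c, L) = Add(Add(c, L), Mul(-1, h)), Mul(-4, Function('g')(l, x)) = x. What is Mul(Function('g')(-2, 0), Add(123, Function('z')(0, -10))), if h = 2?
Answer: 0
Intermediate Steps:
Function('g')(l, x) = Mul(Rational(-1, 4), x)
Function('z')(c, L) = Add(-2, L, c) (Function('z')(c, L) = Add(Add(c, L), Mul(-1, 2)) = Add(Add(L, c), -2) = Add(-2, L, c))
Mul(Function('g')(-2, 0), Add(123, Function('z')(0, -10))) = Mul(Mul(Rational(-1, 4), 0), Add(123, Add(-2, -10, 0))) = Mul(0, Add(123, -12)) = Mul(0, 111) = 0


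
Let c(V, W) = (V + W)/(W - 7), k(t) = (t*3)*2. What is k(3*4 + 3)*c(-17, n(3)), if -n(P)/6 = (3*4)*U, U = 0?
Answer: 1530/7 ≈ 218.57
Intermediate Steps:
k(t) = 6*t (k(t) = (3*t)*2 = 6*t)
n(P) = 0 (n(P) = -6*3*4*0 = -72*0 = -6*0 = 0)
c(V, W) = (V + W)/(-7 + W)
k(3*4 + 3)*c(-17, n(3)) = (6*(3*4 + 3))*((-17 + 0)/(-7 + 0)) = (6*(12 + 3))*(-17/(-7)) = (6*15)*(-⅐*(-17)) = 90*(17/7) = 1530/7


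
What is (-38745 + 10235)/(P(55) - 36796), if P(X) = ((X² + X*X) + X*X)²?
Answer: -28510/82318829 ≈ -0.00034634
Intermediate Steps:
P(X) = 9*X⁴ (P(X) = ((X² + X²) + X²)² = (2*X² + X²)² = (3*X²)² = 9*X⁴)
(-38745 + 10235)/(P(55) - 36796) = (-38745 + 10235)/(9*55⁴ - 36796) = -28510/(9*9150625 - 36796) = -28510/(82355625 - 36796) = -28510/82318829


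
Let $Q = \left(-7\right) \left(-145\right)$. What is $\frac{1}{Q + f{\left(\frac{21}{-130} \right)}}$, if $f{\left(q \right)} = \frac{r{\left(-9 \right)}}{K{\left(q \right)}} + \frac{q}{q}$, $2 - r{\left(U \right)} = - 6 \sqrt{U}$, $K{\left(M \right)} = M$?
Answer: $\frac{110649}{112418344} + \frac{12285 i}{112418344} \approx 0.00098426 + 0.00010928 i$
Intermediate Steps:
$r{\left(U \right)} = 2 + 6 \sqrt{U}$ ($r{\left(U \right)} = 2 - - 6 \sqrt{U} = 2 + 6 \sqrt{U}$)
$Q = 1015$
$f{\left(q \right)} = 1 + \frac{2 + 18 i}{q}$ ($f{\left(q \right)} = \frac{2 + 6 \sqrt{-9}}{q} + \frac{q}{q} = \frac{2 + 6 \cdot 3 i}{q} + 1 = \frac{2 + 18 i}{q} + 1 = 1 + \frac{2 + 18 i}{q}$)
$\frac{1}{Q + f{\left(\frac{21}{-130} \right)}} = \frac{1}{1015 + \frac{2 + \frac{21}{-130} + 18 i}{21 \frac{1}{-130}}} = \frac{1}{1015 + \frac{2 + 21 \left(- \frac{1}{130}\right) + 18 i}{21 \left(- \frac{1}{130}\right)}} = \frac{1}{1015 + \frac{2 - \frac{21}{130} + 18 i}{- \frac{21}{130}}} = \frac{1}{1015 - \frac{130 \left(\frac{239}{130} + 18 i\right)}{21}} = \frac{1}{1015 - \left(\frac{239}{21} + \frac{780 i}{7}\right)} = \frac{1}{\frac{21076}{21} - \frac{780 i}{7}} = \frac{441 \left(\frac{21076}{21} + \frac{780 i}{7}\right)}{449673376}$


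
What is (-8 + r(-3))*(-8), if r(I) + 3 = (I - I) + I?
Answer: 112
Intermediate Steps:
r(I) = -3 + I (r(I) = -3 + ((I - I) + I) = -3 + (0 + I) = -3 + I)
(-8 + r(-3))*(-8) = (-8 + (-3 - 3))*(-8) = (-8 - 6)*(-8) = -14*(-8) = 112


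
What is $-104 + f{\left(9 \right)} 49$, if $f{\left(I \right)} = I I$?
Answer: $3865$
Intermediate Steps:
$f{\left(I \right)} = I^{2}$
$-104 + f{\left(9 \right)} 49 = -104 + 9^{2} \cdot 49 = -104 + 81 \cdot 49 = -104 + 3969 = 3865$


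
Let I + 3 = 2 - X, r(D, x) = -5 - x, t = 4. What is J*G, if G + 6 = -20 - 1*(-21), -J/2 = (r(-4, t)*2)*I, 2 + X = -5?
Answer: -1080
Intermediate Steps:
X = -7 (X = -2 - 5 = -7)
I = 6 (I = -3 + (2 - 1*(-7)) = -3 + (2 + 7) = -3 + 9 = 6)
J = 216 (J = -2*(-5 - 1*4)*2*6 = -2*(-5 - 4)*2*6 = -2*(-9*2)*6 = -(-36)*6 = -2*(-108) = 216)
G = -5 (G = -6 + (-20 - 1*(-21)) = -6 + (-20 + 21) = -6 + 1 = -5)
J*G = 216*(-5) = -1080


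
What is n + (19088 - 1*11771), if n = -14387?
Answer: -7070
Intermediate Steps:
n + (19088 - 1*11771) = -14387 + (19088 - 1*11771) = -14387 + (19088 - 11771) = -14387 + 7317 = -7070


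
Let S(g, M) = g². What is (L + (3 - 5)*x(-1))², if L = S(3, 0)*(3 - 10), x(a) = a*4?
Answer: 3025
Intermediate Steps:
x(a) = 4*a
L = -63 (L = 3²*(3 - 10) = 9*(-7) = -63)
(L + (3 - 5)*x(-1))² = (-63 + (3 - 5)*(4*(-1)))² = (-63 - 2*(-4))² = (-63 + 8)² = (-55)² = 3025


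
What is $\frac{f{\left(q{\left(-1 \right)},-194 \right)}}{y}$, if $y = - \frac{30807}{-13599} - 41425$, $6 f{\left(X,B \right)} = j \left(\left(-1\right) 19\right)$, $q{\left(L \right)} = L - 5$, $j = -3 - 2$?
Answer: $- \frac{143545}{375538512} \approx -0.00038224$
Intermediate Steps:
$j = -5$ ($j = -3 - 2 = -5$)
$q{\left(L \right)} = -5 + L$
$f{\left(X,B \right)} = \frac{95}{6}$ ($f{\left(X,B \right)} = \frac{\left(-5\right) \left(\left(-1\right) 19\right)}{6} = \frac{\left(-5\right) \left(-19\right)}{6} = \frac{1}{6} \cdot 95 = \frac{95}{6}$)
$y = - \frac{62589752}{1511}$ ($y = \left(-30807\right) \left(- \frac{1}{13599}\right) - 41425 = \frac{3423}{1511} - 41425 = - \frac{62589752}{1511} \approx -41423.0$)
$\frac{f{\left(q{\left(-1 \right)},-194 \right)}}{y} = \frac{95}{6 \left(- \frac{62589752}{1511}\right)} = \frac{95}{6} \left(- \frac{1511}{62589752}\right) = - \frac{143545}{375538512}$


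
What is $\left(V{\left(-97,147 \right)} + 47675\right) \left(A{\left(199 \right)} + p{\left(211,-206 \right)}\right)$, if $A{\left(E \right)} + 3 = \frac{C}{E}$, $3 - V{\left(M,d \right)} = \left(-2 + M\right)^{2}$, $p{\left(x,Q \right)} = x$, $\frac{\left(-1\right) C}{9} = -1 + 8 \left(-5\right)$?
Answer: $\frac{1581781397}{199} \approx 7.9486 \cdot 10^{6}$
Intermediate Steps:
$C = 369$ ($C = - 9 \left(-1 + 8 \left(-5\right)\right) = - 9 \left(-1 - 40\right) = \left(-9\right) \left(-41\right) = 369$)
$V{\left(M,d \right)} = 3 - \left(-2 + M\right)^{2}$
$A{\left(E \right)} = -3 + \frac{369}{E}$
$\left(V{\left(-97,147 \right)} + 47675\right) \left(A{\left(199 \right)} + p{\left(211,-206 \right)}\right) = \left(\left(3 - \left(-2 - 97\right)^{2}\right) + 47675\right) \left(\left(-3 + \frac{369}{199}\right) + 211\right) = \left(\left(3 - \left(-99\right)^{2}\right) + 47675\right) \left(\left(-3 + 369 \cdot \frac{1}{199}\right) + 211\right) = \left(\left(3 - 9801\right) + 47675\right) \left(\left(-3 + \frac{369}{199}\right) + 211\right) = \left(\left(3 - 9801\right) + 47675\right) \left(- \frac{228}{199} + 211\right) = \left(-9798 + 47675\right) \frac{41761}{199} = 37877 \cdot \frac{41761}{199} = \frac{1581781397}{199}$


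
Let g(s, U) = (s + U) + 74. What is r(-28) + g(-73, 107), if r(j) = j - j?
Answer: 108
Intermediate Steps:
g(s, U) = 74 + U + s (g(s, U) = (U + s) + 74 = 74 + U + s)
r(j) = 0
r(-28) + g(-73, 107) = 0 + (74 + 107 - 73) = 0 + 108 = 108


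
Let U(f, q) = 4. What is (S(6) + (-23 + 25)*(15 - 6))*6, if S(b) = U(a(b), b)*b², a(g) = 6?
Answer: 972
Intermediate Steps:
S(b) = 4*b²
(S(6) + (-23 + 25)*(15 - 6))*6 = (4*6² + (-23 + 25)*(15 - 6))*6 = (4*36 + 2*9)*6 = (144 + 18)*6 = 162*6 = 972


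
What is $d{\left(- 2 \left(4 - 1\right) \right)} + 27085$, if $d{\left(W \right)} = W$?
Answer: $27079$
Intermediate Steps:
$d{\left(- 2 \left(4 - 1\right) \right)} + 27085 = - 2 \left(4 - 1\right) + 27085 = \left(-2\right) 3 + 27085 = -6 + 27085 = 27079$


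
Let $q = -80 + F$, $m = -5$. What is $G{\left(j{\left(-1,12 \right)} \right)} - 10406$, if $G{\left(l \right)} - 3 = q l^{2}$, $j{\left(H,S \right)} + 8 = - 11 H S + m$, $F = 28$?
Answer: $-746775$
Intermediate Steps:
$j{\left(H,S \right)} = -13 - 11 H S$ ($j{\left(H,S \right)} = -8 + \left(- 11 H S - 5\right) = -8 - \left(5 + 11 H S\right) = -13 - 11 H S$)
$q = -52$ ($q = -80 + 28 = -52$)
$G{\left(l \right)} = 3 - 52 l^{2}$
$G{\left(j{\left(-1,12 \right)} \right)} - 10406 = \left(3 - 52 \left(-13 - \left(-11\right) 12\right)^{2}\right) - 10406 = \left(3 - 52 \left(-13 + 132\right)^{2}\right) - 10406 = \left(3 - 52 \cdot 119^{2}\right) - 10406 = \left(3 - 736372\right) - 10406 = -736369 - 10406 = -746775$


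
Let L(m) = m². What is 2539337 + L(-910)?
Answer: 3367437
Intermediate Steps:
2539337 + L(-910) = 2539337 + (-910)² = 2539337 + 828100 = 3367437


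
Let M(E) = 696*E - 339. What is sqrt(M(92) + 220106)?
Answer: sqrt(283799) ≈ 532.73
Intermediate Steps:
M(E) = -339 + 696*E
sqrt(M(92) + 220106) = sqrt((-339 + 696*92) + 220106) = sqrt((-339 + 64032) + 220106) = sqrt(63693 + 220106) = sqrt(283799)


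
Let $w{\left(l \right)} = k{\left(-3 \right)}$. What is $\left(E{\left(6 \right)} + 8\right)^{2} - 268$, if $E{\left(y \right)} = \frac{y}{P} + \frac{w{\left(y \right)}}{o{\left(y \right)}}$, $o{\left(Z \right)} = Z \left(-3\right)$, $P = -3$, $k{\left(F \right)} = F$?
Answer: $- \frac{8279}{36} \approx -229.97$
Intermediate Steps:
$w{\left(l \right)} = -3$
$o{\left(Z \right)} = - 3 Z$
$E{\left(y \right)} = \frac{1}{y} - \frac{y}{3}$ ($E{\left(y \right)} = \frac{y}{-3} - \frac{3}{\left(-3\right) y} = y \left(- \frac{1}{3}\right) - 3 \left(- \frac{1}{3 y}\right) = - \frac{y}{3} + \frac{1}{y} = \frac{1}{y} - \frac{y}{3}$)
$\left(E{\left(6 \right)} + 8\right)^{2} - 268 = \left(\left(\frac{1}{6} - 2\right) + 8\right)^{2} - 268 = \left(- \frac{11}{6} + 8\right)^{2} - 268 = \left(\frac{37}{6}\right)^{2} - 268 = \frac{1369}{36} - 268 = - \frac{8279}{36}$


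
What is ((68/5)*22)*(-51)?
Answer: -76296/5 ≈ -15259.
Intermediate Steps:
((68/5)*22)*(-51) = (1496/5)*(-51) = -76296/5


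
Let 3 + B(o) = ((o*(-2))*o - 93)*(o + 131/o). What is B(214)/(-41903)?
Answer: 4210817637/8967242 ≈ 469.58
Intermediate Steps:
B(o) = -3 + (-93 - 2*o**2)*(o + 131/o) (B(o) = -3 + ((o*(-2))*o - 93)*(o + 131/o) = -3 + ((-2*o)*o - 93)*(o + 131/o) = -3 + (-2*o**2 - 93)*(o + 131/o) = -3 + (-93 - 2*o**2)*(o + 131/o))
B(214)/(-41903) = (-3 - 12183/214 - 355*214 - 2*214**3)/(-41903) = (-3 - 12183*1/214 - 75970 - 2*9800344)*(-1/41903) = (-3 - 12183/214 - 75970 - 19600688)*(-1/41903) = -4210817637/214*(-1/41903) = 4210817637/8967242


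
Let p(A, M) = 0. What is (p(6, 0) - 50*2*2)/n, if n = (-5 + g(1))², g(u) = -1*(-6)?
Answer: -200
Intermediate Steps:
g(u) = 6
n = 1 (n = (-5 + 6)² = 1² = 1)
(p(6, 0) - 50*2*2)/n = (0 - 50*2*2)/1 = (0 - 200)*1 = -200*1 = -200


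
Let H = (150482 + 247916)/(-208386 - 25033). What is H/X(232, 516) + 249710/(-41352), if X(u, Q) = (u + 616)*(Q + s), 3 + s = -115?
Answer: -6178433374109/1023148303728 ≈ -6.0387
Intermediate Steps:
s = -118 (s = -3 - 115 = -118)
X(u, Q) = (-118 + Q)*(616 + u) (X(u, Q) = (u + 616)*(Q - 118) = (616 + u)*(-118 + Q) = (-118 + Q)*(616 + u))
H = -398398/233419 (H = 398398/(-233419) = 398398*(-1/233419) = -398398/233419 ≈ -1.7068)
H/X(232, 516) + 249710/(-41352) = -398398/(233419*(-72688 - 118*232 + 616*516 + 516*232)) + 249710/(-41352) = -398398/(233419*(-72688 - 27376 + 317856 + 119712)) + 249710*(-1/41352) = -398398/233419/337504 - 124855/20676 = -398398/233419*1/337504 - 124855/20676 = -1001/197939312 - 124855/20676 = -6178433374109/1023148303728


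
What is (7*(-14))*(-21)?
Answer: 2058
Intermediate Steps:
(7*(-14))*(-21) = -98*(-21) = 2058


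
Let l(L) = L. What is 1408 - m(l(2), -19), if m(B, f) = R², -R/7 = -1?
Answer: 1359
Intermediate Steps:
R = 7 (R = -7*(-1) = 7)
m(B, f) = 49 (m(B, f) = 7² = 49)
1408 - m(l(2), -19) = 1408 - 1*49 = 1408 - 49 = 1359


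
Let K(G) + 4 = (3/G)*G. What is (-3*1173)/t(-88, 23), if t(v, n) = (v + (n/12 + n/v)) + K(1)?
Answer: 929016/23059 ≈ 40.289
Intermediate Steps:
K(G) = -1 (K(G) = -4 + (3/G)*G = -4 + 3 = -1)
t(v, n) = -1 + v + n/12 + n/v (t(v, n) = (v + (n/12 + n/v)) - 1 = (v + n/12 + n/v) - 1 = -1 + v + n/12 + n/v)
(-3*1173)/t(-88, 23) = (-3*1173)/(-1 - 88 + (1/12)*23 + 23/(-88)) = -3519/(-1 - 88 + 23/12 + 23*(-1/88)) = -3519/(-1 - 88 + 23/12 - 23/88) = -3519/(-23059/264) = -3519*(-264/23059) = 929016/23059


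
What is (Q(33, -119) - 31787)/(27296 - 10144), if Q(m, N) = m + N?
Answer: -31873/17152 ≈ -1.8583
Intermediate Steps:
Q(m, N) = N + m
(Q(33, -119) - 31787)/(27296 - 10144) = ((-119 + 33) - 31787)/(27296 - 10144) = (-86 - 31787)/17152 = -31873*1/17152 = -31873/17152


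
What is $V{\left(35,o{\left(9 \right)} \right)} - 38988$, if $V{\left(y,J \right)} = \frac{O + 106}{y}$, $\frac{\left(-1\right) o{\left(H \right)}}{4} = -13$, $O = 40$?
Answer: $- \frac{1364434}{35} \approx -38984.0$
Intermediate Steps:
$o{\left(H \right)} = 52$ ($o{\left(H \right)} = \left(-4\right) \left(-13\right) = 52$)
$V{\left(y,J \right)} = \frac{146}{y}$ ($V{\left(y,J \right)} = \frac{40 + 106}{y} = \frac{146}{y}$)
$V{\left(35,o{\left(9 \right)} \right)} - 38988 = \frac{146}{35} - 38988 = - \frac{1364434}{35}$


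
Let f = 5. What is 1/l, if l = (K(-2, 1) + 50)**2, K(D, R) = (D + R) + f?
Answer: 1/2916 ≈ 0.00034294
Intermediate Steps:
K(D, R) = 5 + D + R (K(D, R) = (D + R) + 5 = 5 + D + R)
l = 2916 (l = ((5 - 2 + 1) + 50)**2 = (4 + 50)**2 = 54**2 = 2916)
1/l = 1/2916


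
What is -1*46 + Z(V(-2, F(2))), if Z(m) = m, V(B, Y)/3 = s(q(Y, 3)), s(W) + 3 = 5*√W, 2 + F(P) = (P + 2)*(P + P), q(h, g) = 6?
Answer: -55 + 15*√6 ≈ -18.258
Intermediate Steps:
F(P) = -2 + 2*P*(2 + P) (F(P) = -2 + (P + 2)*(P + P) = -2 + (2 + P)*(2*P) = -2 + 2*P*(2 + P))
s(W) = -3 + 5*√W
V(B, Y) = -9 + 15*√6 (V(B, Y) = 3*(-3 + 5*√6) = -9 + 15*√6)
-1*46 + Z(V(-2, F(2))) = -1*46 + (-9 + 15*√6) = -46 + (-9 + 15*√6) = -55 + 15*√6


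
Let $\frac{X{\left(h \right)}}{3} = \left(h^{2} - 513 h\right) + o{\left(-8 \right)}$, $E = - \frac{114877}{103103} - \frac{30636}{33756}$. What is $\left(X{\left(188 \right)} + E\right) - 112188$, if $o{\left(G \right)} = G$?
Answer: $- \frac{12243937012904}{41432677} \approx -2.9551 \cdot 10^{5}$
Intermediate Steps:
$E = - \frac{83767280}{41432677}$ ($E = \left(-114877\right) \frac{1}{103103} - \frac{2553}{2813} = - \frac{16411}{14729} - \frac{2553}{2813} = - \frac{83767280}{41432677} \approx -2.0218$)
$X{\left(h \right)} = -24 - 1539 h + 3 h^{2}$ ($X{\left(h \right)} = 3 \left(\left(h^{2} - 513 h\right) - 8\right) = 3 \left(-8 + h^{2} - 513 h\right) = -24 - 1539 h + 3 h^{2}$)
$\left(X{\left(188 \right)} + E\right) - 112188 = \left(\left(-24 - 289332 + 3 \cdot 188^{2}\right) - \frac{83767280}{41432677}\right) - 112188 = \left(\left(-24 - 289332 + 3 \cdot 35344\right) - \frac{83767280}{41432677}\right) - 112188 = \left(\left(-24 - 289332 + 106032\right) - \frac{83767280}{41432677}\right) - 112188 = \left(-183324 - \frac{83767280}{41432677}\right) - 112188 = - \frac{7595687845628}{41432677} - 112188 = - \frac{12243937012904}{41432677}$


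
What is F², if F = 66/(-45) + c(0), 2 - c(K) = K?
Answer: 64/225 ≈ 0.28444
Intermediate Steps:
c(K) = 2 - K
F = 8/15 (F = 66/(-45) + (2 - 1*0) = 66*(-1/45) + (2 + 0) = -22/15 + 2 = 8/15 ≈ 0.53333)
F² = (8/15)² = 64/225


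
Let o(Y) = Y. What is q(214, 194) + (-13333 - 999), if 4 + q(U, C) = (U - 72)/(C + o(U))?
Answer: -2924473/204 ≈ -14336.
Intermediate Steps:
q(U, C) = -4 + (-72 + U)/(C + U) (q(U, C) = -4 + (U - 72)/(C + U) = -4 + (-72 + U)/(C + U))
q(214, 194) + (-13333 - 999) = (-72 - 4*194 - 3*214)/(194 + 214) + (-13333 - 999) = (-72 - 776 - 642)/408 - 14332 = (1/408)*(-1490) - 14332 = -745/204 - 14332 = -2924473/204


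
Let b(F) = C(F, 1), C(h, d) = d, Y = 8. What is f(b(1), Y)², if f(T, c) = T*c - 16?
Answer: 64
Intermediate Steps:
b(F) = 1
f(T, c) = -16 + T*c
f(b(1), Y)² = (-16 + 1*8)² = (-16 + 8)² = (-8)² = 64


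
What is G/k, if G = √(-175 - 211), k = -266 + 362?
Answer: I*√386/96 ≈ 0.20465*I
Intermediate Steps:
k = 96
G = I*√386 (G = √(-386) = I*√386 ≈ 19.647*I)
G/k = (I*√386)/96 = (I*√386)*(1/96) = I*√386/96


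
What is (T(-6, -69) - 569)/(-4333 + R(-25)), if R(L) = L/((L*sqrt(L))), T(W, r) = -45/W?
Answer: 121648975/938744452 - 5615*I/938744452 ≈ 0.12959 - 5.9814e-6*I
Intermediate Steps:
R(L) = 1/sqrt(L) (R(L) = L/(L**(3/2)) = L/L**(3/2) = 1/sqrt(L))
(T(-6, -69) - 569)/(-4333 + R(-25)) = (-45/(-6) - 569)/(-4333 + 1/sqrt(-25)) = (-45*(-1/6) - 569)/(-4333 - I/5) = (15/2 - 569)*(25*(-4333 + I/5)/469372226) = -28075*(-4333 + I/5)/938744452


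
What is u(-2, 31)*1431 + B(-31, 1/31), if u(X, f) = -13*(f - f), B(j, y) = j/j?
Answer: 1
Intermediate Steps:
B(j, y) = 1
u(X, f) = 0 (u(X, f) = -13*0 = 0)
u(-2, 31)*1431 + B(-31, 1/31) = 0*1431 + 1 = 0 + 1 = 1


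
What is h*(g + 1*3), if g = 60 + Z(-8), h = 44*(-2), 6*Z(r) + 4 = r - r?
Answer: -16456/3 ≈ -5485.3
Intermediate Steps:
Z(r) = -⅔ (Z(r) = -⅔ + (r - r)/6 = -⅔ + (⅙)*0 = -⅔ + 0 = -⅔)
h = -88
g = 178/3 (g = 60 - ⅔ = 178/3 ≈ 59.333)
h*(g + 1*3) = -88*(178/3 + 1*3) = -88*(178/3 + 3) = -88*187/3 = -16456/3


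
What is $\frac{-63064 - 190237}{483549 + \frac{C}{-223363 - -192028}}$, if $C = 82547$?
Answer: $- \frac{7937186835}{15151925368} \approx -0.52384$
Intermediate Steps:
$\frac{-63064 - 190237}{483549 + \frac{C}{-223363 - -192028}} = \frac{-63064 - 190237}{483549 + \frac{82547}{-223363 - -192028}} = - \frac{253301}{483549 + \frac{82547}{-223363 + 192028}} = - \frac{253301}{483549 + \frac{82547}{-31335}} = - \frac{253301}{483549 + 82547 \left(- \frac{1}{31335}\right)} = - \frac{253301}{483549 - \frac{82547}{31335}} = - \frac{253301}{\frac{15151925368}{31335}} = \left(-253301\right) \frac{31335}{15151925368} = - \frac{7937186835}{15151925368}$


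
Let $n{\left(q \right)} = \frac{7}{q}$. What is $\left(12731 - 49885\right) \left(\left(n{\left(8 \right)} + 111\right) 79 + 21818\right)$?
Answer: $- \frac{4555990673}{4} \approx -1.139 \cdot 10^{9}$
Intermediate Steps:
$\left(12731 - 49885\right) \left(\left(n{\left(8 \right)} + 111\right) 79 + 21818\right) = \left(12731 - 49885\right) \left(\left(\frac{7}{8} + 111\right) 79 + 21818\right) = - 37154 \left(\left(7 \cdot \frac{1}{8} + 111\right) 79 + 21818\right) = - 37154 \left(\left(\frac{7}{8} + 111\right) 79 + 21818\right) = - 37154 \left(\frac{895}{8} \cdot 79 + 21818\right) = - 37154 \left(\frac{70705}{8} + 21818\right) = \left(-37154\right) \frac{245249}{8} = - \frac{4555990673}{4}$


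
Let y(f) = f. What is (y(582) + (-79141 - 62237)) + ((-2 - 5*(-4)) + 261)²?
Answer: -62955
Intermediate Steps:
(y(582) + (-79141 - 62237)) + ((-2 - 5*(-4)) + 261)² = (582 + (-79141 - 62237)) + ((-2 - 5*(-4)) + 261)² = (582 - 141378) + ((-2 + 20) + 261)² = -140796 + (18 + 261)² = -140796 + 279² = -140796 + 77841 = -62955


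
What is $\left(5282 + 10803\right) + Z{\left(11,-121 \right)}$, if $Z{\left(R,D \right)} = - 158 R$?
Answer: $14347$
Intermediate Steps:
$\left(5282 + 10803\right) + Z{\left(11,-121 \right)} = \left(5282 + 10803\right) - 1738 = 16085 - 1738 = 14347$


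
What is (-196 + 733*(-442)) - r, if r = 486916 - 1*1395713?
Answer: 584615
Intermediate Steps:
r = -908797 (r = 486916 - 1395713 = -908797)
(-196 + 733*(-442)) - r = (-196 + 733*(-442)) - 1*(-908797) = (-196 - 323986) + 908797 = -324182 + 908797 = 584615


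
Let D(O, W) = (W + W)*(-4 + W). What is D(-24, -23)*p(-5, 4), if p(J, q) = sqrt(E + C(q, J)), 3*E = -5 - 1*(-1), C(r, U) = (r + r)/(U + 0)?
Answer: 828*I*sqrt(165)/5 ≈ 2127.2*I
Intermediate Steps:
C(r, U) = 2*r/U (C(r, U) = (2*r)/U = 2*r/U)
E = -4/3 (E = (-5 - 1*(-1))/3 = (-5 + 1)/3 = (1/3)*(-4) = -4/3 ≈ -1.3333)
D(O, W) = 2*W*(-4 + W) (D(O, W) = (2*W)*(-4 + W) = 2*W*(-4 + W))
p(J, q) = sqrt(-4/3 + 2*q/J)
D(-24, -23)*p(-5, 4) = (2*(-23)*(-4 - 23))*(sqrt(-12 + 18*4/(-5))/3) = (2*(-23)*(-27))*(sqrt(-12 + 18*4*(-1/5))/3) = 1242*(sqrt(-12 - 72/5)/3) = 1242*(sqrt(-132/5)/3) = 1242*((2*I*sqrt(165)/5)/3) = 1242*(2*I*sqrt(165)/15) = 828*I*sqrt(165)/5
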